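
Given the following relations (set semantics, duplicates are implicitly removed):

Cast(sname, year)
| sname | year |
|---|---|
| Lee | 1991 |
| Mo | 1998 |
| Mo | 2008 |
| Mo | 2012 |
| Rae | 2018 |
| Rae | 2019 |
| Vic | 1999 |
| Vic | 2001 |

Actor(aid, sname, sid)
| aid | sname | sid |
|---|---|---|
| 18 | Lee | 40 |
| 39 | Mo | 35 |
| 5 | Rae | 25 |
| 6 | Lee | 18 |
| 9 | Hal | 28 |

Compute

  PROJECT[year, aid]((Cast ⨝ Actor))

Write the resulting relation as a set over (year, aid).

{(1991, 18), (1991, 6), (1998, 39), (2008, 39), (2012, 39), (2018, 5), (2019, 5)}

Cast ⋈ Actor (natural join on sname): {(Lee, 1991, 18, 40), (Lee, 1991, 6, 18), (Mo, 1998, 39, 35), (Mo, 2008, 39, 35), (Mo, 2012, 39, 35), (Rae, 2018, 5, 25), (Rae, 2019, 5, 25)}
π[year, aid]: project onto (year, aid) → {(1991, 18), (1991, 6), (1998, 39), (2008, 39), (2012, 39), (2018, 5), (2019, 5)}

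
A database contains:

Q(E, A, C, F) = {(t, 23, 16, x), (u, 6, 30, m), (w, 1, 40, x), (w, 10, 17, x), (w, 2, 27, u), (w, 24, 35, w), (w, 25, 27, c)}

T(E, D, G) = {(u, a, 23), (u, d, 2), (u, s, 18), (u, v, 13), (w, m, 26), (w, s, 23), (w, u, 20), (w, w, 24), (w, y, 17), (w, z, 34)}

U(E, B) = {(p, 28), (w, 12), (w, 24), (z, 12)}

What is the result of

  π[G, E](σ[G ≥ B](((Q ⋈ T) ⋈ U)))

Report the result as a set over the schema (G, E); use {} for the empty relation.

Natural join on E: {(u, 6, 30, m, a, 23), (u, 6, 30, m, d, 2), (u, 6, 30, m, s, 18), (u, 6, 30, m, v, 13), (w, 1, 40, x, m, 26), (w, 1, 40, x, s, 23), (w, 1, 40, x, u, 20), (w, 1, 40, x, w, 24), (w, 1, 40, x, y, 17), (w, 1, 40, x, z, 34), (w, 10, 17, x, m, 26), (w, 10, 17, x, s, 23), (w, 10, 17, x, u, 20), (w, 10, 17, x, w, 24), (w, 10, 17, x, y, 17), (w, 10, 17, x, z, 34), (w, 2, 27, u, m, 26), (w, 2, 27, u, s, 23), (w, 2, 27, u, u, 20), (w, 2, 27, u, w, 24), (w, 2, 27, u, y, 17), (w, 2, 27, u, z, 34), (w, 24, 35, w, m, 26), (w, 24, 35, w, s, 23), (w, 24, 35, w, u, 20), (w, 24, 35, w, w, 24), (w, 24, 35, w, y, 17), (w, 24, 35, w, z, 34), (w, 25, 27, c, m, 26), (w, 25, 27, c, s, 23), (w, 25, 27, c, u, 20), (w, 25, 27, c, w, 24), (w, 25, 27, c, y, 17), (w, 25, 27, c, z, 34)}
Natural join on E: {(w, 1, 40, x, m, 26, 12), (w, 1, 40, x, m, 26, 24), (w, 1, 40, x, s, 23, 12), (w, 1, 40, x, s, 23, 24), (w, 1, 40, x, u, 20, 12), (w, 1, 40, x, u, 20, 24), (w, 1, 40, x, w, 24, 12), (w, 1, 40, x, w, 24, 24), (w, 1, 40, x, y, 17, 12), (w, 1, 40, x, y, 17, 24), (w, 1, 40, x, z, 34, 12), (w, 1, 40, x, z, 34, 24), (w, 10, 17, x, m, 26, 12), (w, 10, 17, x, m, 26, 24), (w, 10, 17, x, s, 23, 12), (w, 10, 17, x, s, 23, 24), (w, 10, 17, x, u, 20, 12), (w, 10, 17, x, u, 20, 24), (w, 10, 17, x, w, 24, 12), (w, 10, 17, x, w, 24, 24), (w, 10, 17, x, y, 17, 12), (w, 10, 17, x, y, 17, 24), (w, 10, 17, x, z, 34, 12), (w, 10, 17, x, z, 34, 24), (w, 2, 27, u, m, 26, 12), (w, 2, 27, u, m, 26, 24), (w, 2, 27, u, s, 23, 12), (w, 2, 27, u, s, 23, 24), (w, 2, 27, u, u, 20, 12), (w, 2, 27, u, u, 20, 24), (w, 2, 27, u, w, 24, 12), (w, 2, 27, u, w, 24, 24), (w, 2, 27, u, y, 17, 12), (w, 2, 27, u, y, 17, 24), (w, 2, 27, u, z, 34, 12), (w, 2, 27, u, z, 34, 24), (w, 24, 35, w, m, 26, 12), (w, 24, 35, w, m, 26, 24), (w, 24, 35, w, s, 23, 12), (w, 24, 35, w, s, 23, 24), (w, 24, 35, w, u, 20, 12), (w, 24, 35, w, u, 20, 24), (w, 24, 35, w, w, 24, 12), (w, 24, 35, w, w, 24, 24), (w, 24, 35, w, y, 17, 12), (w, 24, 35, w, y, 17, 24), (w, 24, 35, w, z, 34, 12), (w, 24, 35, w, z, 34, 24), (w, 25, 27, c, m, 26, 12), (w, 25, 27, c, m, 26, 24), (w, 25, 27, c, s, 23, 12), (w, 25, 27, c, s, 23, 24), (w, 25, 27, c, u, 20, 12), (w, 25, 27, c, u, 20, 24), (w, 25, 27, c, w, 24, 12), (w, 25, 27, c, w, 24, 24), (w, 25, 27, c, y, 17, 12), (w, 25, 27, c, y, 17, 24), (w, 25, 27, c, z, 34, 12), (w, 25, 27, c, z, 34, 24)}
Filtering on G ≥ B leaves {(w, 1, 40, x, m, 26, 12), (w, 1, 40, x, m, 26, 24), (w, 1, 40, x, s, 23, 12), (w, 1, 40, x, u, 20, 12), (w, 1, 40, x, w, 24, 12), (w, 1, 40, x, w, 24, 24), (w, 1, 40, x, y, 17, 12), (w, 1, 40, x, z, 34, 12), (w, 1, 40, x, z, 34, 24), (w, 10, 17, x, m, 26, 12), (w, 10, 17, x, m, 26, 24), (w, 10, 17, x, s, 23, 12), (w, 10, 17, x, u, 20, 12), (w, 10, 17, x, w, 24, 12), (w, 10, 17, x, w, 24, 24), (w, 10, 17, x, y, 17, 12), (w, 10, 17, x, z, 34, 12), (w, 10, 17, x, z, 34, 24), (w, 2, 27, u, m, 26, 12), (w, 2, 27, u, m, 26, 24), (w, 2, 27, u, s, 23, 12), (w, 2, 27, u, u, 20, 12), (w, 2, 27, u, w, 24, 12), (w, 2, 27, u, w, 24, 24), (w, 2, 27, u, y, 17, 12), (w, 2, 27, u, z, 34, 12), (w, 2, 27, u, z, 34, 24), (w, 24, 35, w, m, 26, 12), (w, 24, 35, w, m, 26, 24), (w, 24, 35, w, s, 23, 12), (w, 24, 35, w, u, 20, 12), (w, 24, 35, w, w, 24, 12), (w, 24, 35, w, w, 24, 24), (w, 24, 35, w, y, 17, 12), (w, 24, 35, w, z, 34, 12), (w, 24, 35, w, z, 34, 24), (w, 25, 27, c, m, 26, 12), (w, 25, 27, c, m, 26, 24), (w, 25, 27, c, s, 23, 12), (w, 25, 27, c, u, 20, 12), (w, 25, 27, c, w, 24, 12), (w, 25, 27, c, w, 24, 24), (w, 25, 27, c, y, 17, 12), (w, 25, 27, c, z, 34, 12), (w, 25, 27, c, z, 34, 24)}.
Projecting to G, E (39 duplicate(s) eliminated): {(17, w), (20, w), (23, w), (24, w), (26, w), (34, w)}

{(17, w), (20, w), (23, w), (24, w), (26, w), (34, w)}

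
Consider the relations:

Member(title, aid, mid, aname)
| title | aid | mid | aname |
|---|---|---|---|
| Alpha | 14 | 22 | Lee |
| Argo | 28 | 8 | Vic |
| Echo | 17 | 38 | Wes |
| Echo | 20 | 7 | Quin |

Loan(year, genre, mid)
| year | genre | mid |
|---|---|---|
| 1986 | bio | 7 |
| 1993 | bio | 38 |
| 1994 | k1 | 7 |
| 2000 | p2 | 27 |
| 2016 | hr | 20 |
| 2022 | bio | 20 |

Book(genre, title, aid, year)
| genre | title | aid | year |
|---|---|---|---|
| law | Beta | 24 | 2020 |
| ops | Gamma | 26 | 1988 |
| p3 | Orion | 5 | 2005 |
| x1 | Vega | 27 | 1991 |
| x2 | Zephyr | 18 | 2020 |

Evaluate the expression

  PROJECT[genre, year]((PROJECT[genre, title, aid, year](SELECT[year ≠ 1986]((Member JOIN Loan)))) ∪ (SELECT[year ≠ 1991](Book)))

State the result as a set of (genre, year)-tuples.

Natural join on mid: {(Echo, 17, 38, Wes, 1993, bio), (Echo, 20, 7, Quin, 1986, bio), (Echo, 20, 7, Quin, 1994, k1)}
Selection year ≠ 1986: {(Echo, 17, 38, Wes, 1993, bio), (Echo, 20, 7, Quin, 1994, k1)}
Keep only column(s) genre, title, aid, year: {(bio, Echo, 17, 1993), (k1, Echo, 20, 1994)}
Selection year ≠ 1991: {(law, Beta, 24, 2020), (ops, Gamma, 26, 1988), (p3, Orion, 5, 2005), (x2, Zephyr, 18, 2020)}
Taking the union: {(bio, Echo, 17, 1993), (k1, Echo, 20, 1994), (law, Beta, 24, 2020), (ops, Gamma, 26, 1988), (p3, Orion, 5, 2005), (x2, Zephyr, 18, 2020)}
Keep only column(s) genre, year: {(bio, 1993), (k1, 1994), (law, 2020), (ops, 1988), (p3, 2005), (x2, 2020)}

{(bio, 1993), (k1, 1994), (law, 2020), (ops, 1988), (p3, 2005), (x2, 2020)}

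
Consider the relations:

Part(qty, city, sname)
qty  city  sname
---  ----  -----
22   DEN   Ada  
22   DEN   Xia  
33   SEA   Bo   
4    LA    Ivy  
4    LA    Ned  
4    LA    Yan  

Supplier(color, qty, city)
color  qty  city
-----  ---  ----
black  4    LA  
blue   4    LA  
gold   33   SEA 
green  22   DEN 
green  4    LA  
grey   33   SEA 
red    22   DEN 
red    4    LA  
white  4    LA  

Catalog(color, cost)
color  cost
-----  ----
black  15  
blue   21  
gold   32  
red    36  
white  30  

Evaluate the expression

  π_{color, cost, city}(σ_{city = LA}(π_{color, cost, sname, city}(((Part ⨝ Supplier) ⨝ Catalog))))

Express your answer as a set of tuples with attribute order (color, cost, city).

{(black, 15, LA), (blue, 21, LA), (red, 36, LA), (white, 30, LA)}

Natural join on qty, city: {(22, DEN, Ada, green), (22, DEN, Ada, red), (22, DEN, Xia, green), (22, DEN, Xia, red), (33, SEA, Bo, gold), (33, SEA, Bo, grey), (4, LA, Ivy, black), (4, LA, Ivy, blue), (4, LA, Ivy, green), (4, LA, Ivy, red), (4, LA, Ivy, white), (4, LA, Ned, black), (4, LA, Ned, blue), (4, LA, Ned, green), (4, LA, Ned, red), (4, LA, Ned, white), (4, LA, Yan, black), (4, LA, Yan, blue), (4, LA, Yan, green), (4, LA, Yan, red), (4, LA, Yan, white)}
Natural join on color: {(22, DEN, Ada, red, 36), (22, DEN, Xia, red, 36), (33, SEA, Bo, gold, 32), (4, LA, Ivy, black, 15), (4, LA, Ivy, blue, 21), (4, LA, Ivy, red, 36), (4, LA, Ivy, white, 30), (4, LA, Ned, black, 15), (4, LA, Ned, blue, 21), (4, LA, Ned, red, 36), (4, LA, Ned, white, 30), (4, LA, Yan, black, 15), (4, LA, Yan, blue, 21), (4, LA, Yan, red, 36), (4, LA, Yan, white, 30)}
Keep only column(s) color, cost, sname, city: {(black, 15, Ivy, LA), (black, 15, Ned, LA), (black, 15, Yan, LA), (blue, 21, Ivy, LA), (blue, 21, Ned, LA), (blue, 21, Yan, LA), (gold, 32, Bo, SEA), (red, 36, Ada, DEN), (red, 36, Ivy, LA), (red, 36, Ned, LA), (red, 36, Xia, DEN), (red, 36, Yan, LA), (white, 30, Ivy, LA), (white, 30, Ned, LA), (white, 30, Yan, LA)}
Apply σ_{city = LA}; surviving tuples: {(black, 15, Ivy, LA), (black, 15, Ned, LA), (black, 15, Yan, LA), (blue, 21, Ivy, LA), (blue, 21, Ned, LA), (blue, 21, Yan, LA), (red, 36, Ivy, LA), (red, 36, Ned, LA), (red, 36, Yan, LA), (white, 30, Ivy, LA), (white, 30, Ned, LA), (white, 30, Yan, LA)}
Keep only column(s) color, cost, city (8 duplicate(s) eliminated): {(black, 15, LA), (blue, 21, LA), (red, 36, LA), (white, 30, LA)}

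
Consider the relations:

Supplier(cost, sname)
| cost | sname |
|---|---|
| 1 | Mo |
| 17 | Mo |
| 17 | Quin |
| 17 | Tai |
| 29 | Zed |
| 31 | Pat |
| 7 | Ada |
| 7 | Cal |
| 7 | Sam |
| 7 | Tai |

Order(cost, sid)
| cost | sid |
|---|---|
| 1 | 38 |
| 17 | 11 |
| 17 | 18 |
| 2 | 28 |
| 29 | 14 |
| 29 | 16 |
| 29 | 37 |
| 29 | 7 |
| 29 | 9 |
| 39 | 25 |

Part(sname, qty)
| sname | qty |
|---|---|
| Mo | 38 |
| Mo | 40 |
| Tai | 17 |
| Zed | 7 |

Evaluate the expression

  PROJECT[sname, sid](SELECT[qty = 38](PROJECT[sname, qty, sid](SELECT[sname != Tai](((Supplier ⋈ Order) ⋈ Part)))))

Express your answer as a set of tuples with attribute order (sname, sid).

Joining Supplier and Order on cost yields {(1, Mo, 38), (17, Mo, 11), (17, Mo, 18), (17, Quin, 11), (17, Quin, 18), (17, Tai, 11), (17, Tai, 18), (29, Zed, 14), (29, Zed, 16), (29, Zed, 37), (29, Zed, 7), (29, Zed, 9)}.
Joining (Supplier ⋈ Order) and Part on sname yields {(1, Mo, 38, 38), (1, Mo, 38, 40), (17, Mo, 11, 38), (17, Mo, 11, 40), (17, Mo, 18, 38), (17, Mo, 18, 40), (17, Tai, 11, 17), (17, Tai, 18, 17), (29, Zed, 14, 7), (29, Zed, 16, 7), (29, Zed, 37, 7), (29, Zed, 7, 7), (29, Zed, 9, 7)}.
Selection sname != Tai: {(1, Mo, 38, 38), (1, Mo, 38, 40), (17, Mo, 11, 38), (17, Mo, 11, 40), (17, Mo, 18, 38), (17, Mo, 18, 40), (29, Zed, 14, 7), (29, Zed, 16, 7), (29, Zed, 37, 7), (29, Zed, 7, 7), (29, Zed, 9, 7)}
Projecting to sname, qty, sid: {(Mo, 38, 11), (Mo, 38, 18), (Mo, 38, 38), (Mo, 40, 11), (Mo, 40, 18), (Mo, 40, 38), (Zed, 7, 14), (Zed, 7, 16), (Zed, 7, 37), (Zed, 7, 7), (Zed, 7, 9)}
Selection qty = 38: {(Mo, 38, 11), (Mo, 38, 18), (Mo, 38, 38)}
Projecting to sname, sid: {(Mo, 11), (Mo, 18), (Mo, 38)}

{(Mo, 11), (Mo, 18), (Mo, 38)}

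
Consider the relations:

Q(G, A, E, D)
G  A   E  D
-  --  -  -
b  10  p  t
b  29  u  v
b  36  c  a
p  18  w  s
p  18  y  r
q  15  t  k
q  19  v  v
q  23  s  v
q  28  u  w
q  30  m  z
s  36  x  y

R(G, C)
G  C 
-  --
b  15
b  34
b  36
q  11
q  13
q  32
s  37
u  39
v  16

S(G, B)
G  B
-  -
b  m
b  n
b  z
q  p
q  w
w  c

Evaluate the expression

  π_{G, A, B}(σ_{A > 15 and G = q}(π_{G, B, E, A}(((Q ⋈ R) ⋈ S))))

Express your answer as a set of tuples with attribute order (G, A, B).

Natural join on G: {(b, 10, p, t, 15), (b, 10, p, t, 34), (b, 10, p, t, 36), (b, 29, u, v, 15), (b, 29, u, v, 34), (b, 29, u, v, 36), (b, 36, c, a, 15), (b, 36, c, a, 34), (b, 36, c, a, 36), (q, 15, t, k, 11), (q, 15, t, k, 13), (q, 15, t, k, 32), (q, 19, v, v, 11), (q, 19, v, v, 13), (q, 19, v, v, 32), (q, 23, s, v, 11), (q, 23, s, v, 13), (q, 23, s, v, 32), (q, 28, u, w, 11), (q, 28, u, w, 13), (q, 28, u, w, 32), (q, 30, m, z, 11), (q, 30, m, z, 13), (q, 30, m, z, 32), (s, 36, x, y, 37)}
Natural join on G: {(b, 10, p, t, 15, m), (b, 10, p, t, 15, n), (b, 10, p, t, 15, z), (b, 10, p, t, 34, m), (b, 10, p, t, 34, n), (b, 10, p, t, 34, z), (b, 10, p, t, 36, m), (b, 10, p, t, 36, n), (b, 10, p, t, 36, z), (b, 29, u, v, 15, m), (b, 29, u, v, 15, n), (b, 29, u, v, 15, z), (b, 29, u, v, 34, m), (b, 29, u, v, 34, n), (b, 29, u, v, 34, z), (b, 29, u, v, 36, m), (b, 29, u, v, 36, n), (b, 29, u, v, 36, z), (b, 36, c, a, 15, m), (b, 36, c, a, 15, n), (b, 36, c, a, 15, z), (b, 36, c, a, 34, m), (b, 36, c, a, 34, n), (b, 36, c, a, 34, z), (b, 36, c, a, 36, m), (b, 36, c, a, 36, n), (b, 36, c, a, 36, z), (q, 15, t, k, 11, p), (q, 15, t, k, 11, w), (q, 15, t, k, 13, p), (q, 15, t, k, 13, w), (q, 15, t, k, 32, p), (q, 15, t, k, 32, w), (q, 19, v, v, 11, p), (q, 19, v, v, 11, w), (q, 19, v, v, 13, p), (q, 19, v, v, 13, w), (q, 19, v, v, 32, p), (q, 19, v, v, 32, w), (q, 23, s, v, 11, p), (q, 23, s, v, 11, w), (q, 23, s, v, 13, p), (q, 23, s, v, 13, w), (q, 23, s, v, 32, p), (q, 23, s, v, 32, w), (q, 28, u, w, 11, p), (q, 28, u, w, 11, w), (q, 28, u, w, 13, p), (q, 28, u, w, 13, w), (q, 28, u, w, 32, p), (q, 28, u, w, 32, w), (q, 30, m, z, 11, p), (q, 30, m, z, 11, w), (q, 30, m, z, 13, p), (q, 30, m, z, 13, w), (q, 30, m, z, 32, p), (q, 30, m, z, 32, w)}
π[G, B, E, A]: project onto (G, B, E, A) (38 duplicate(s) eliminated) → {(b, m, c, 36), (b, m, p, 10), (b, m, u, 29), (b, n, c, 36), (b, n, p, 10), (b, n, u, 29), (b, z, c, 36), (b, z, p, 10), (b, z, u, 29), (q, p, m, 30), (q, p, s, 23), (q, p, t, 15), (q, p, u, 28), (q, p, v, 19), (q, w, m, 30), (q, w, s, 23), (q, w, t, 15), (q, w, u, 28), (q, w, v, 19)}
σ[A > 15 and G = q]: keep tuples satisfying A > 15 and G = q → {(q, p, m, 30), (q, p, s, 23), (q, p, u, 28), (q, p, v, 19), (q, w, m, 30), (q, w, s, 23), (q, w, u, 28), (q, w, v, 19)}
π[G, A, B]: project onto (G, A, B) → {(q, 19, p), (q, 19, w), (q, 23, p), (q, 23, w), (q, 28, p), (q, 28, w), (q, 30, p), (q, 30, w)}

{(q, 19, p), (q, 19, w), (q, 23, p), (q, 23, w), (q, 28, p), (q, 28, w), (q, 30, p), (q, 30, w)}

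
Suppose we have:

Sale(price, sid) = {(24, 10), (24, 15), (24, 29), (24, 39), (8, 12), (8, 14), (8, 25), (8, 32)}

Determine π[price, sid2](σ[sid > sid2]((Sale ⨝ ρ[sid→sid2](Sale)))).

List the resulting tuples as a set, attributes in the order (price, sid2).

ρ[sid→sid2]: schema becomes (price, sid2); tuples unchanged.
Natural join on price: {(24, 10, 10), (24, 10, 15), (24, 10, 29), (24, 10, 39), (24, 15, 10), (24, 15, 15), (24, 15, 29), (24, 15, 39), (24, 29, 10), (24, 29, 15), (24, 29, 29), (24, 29, 39), (24, 39, 10), (24, 39, 15), (24, 39, 29), (24, 39, 39), (8, 12, 12), (8, 12, 14), (8, 12, 25), (8, 12, 32), (8, 14, 12), (8, 14, 14), (8, 14, 25), (8, 14, 32), (8, 25, 12), (8, 25, 14), (8, 25, 25), (8, 25, 32), (8, 32, 12), (8, 32, 14), (8, 32, 25), (8, 32, 32)}
Selection sid > sid2: {(24, 15, 10), (24, 29, 10), (24, 29, 15), (24, 39, 10), (24, 39, 15), (24, 39, 29), (8, 14, 12), (8, 25, 12), (8, 25, 14), (8, 32, 12), (8, 32, 14), (8, 32, 25)}
π[price, sid2]: project onto (price, sid2) (6 duplicate(s) eliminated) → {(24, 10), (24, 15), (24, 29), (8, 12), (8, 14), (8, 25)}

{(24, 10), (24, 15), (24, 29), (8, 12), (8, 14), (8, 25)}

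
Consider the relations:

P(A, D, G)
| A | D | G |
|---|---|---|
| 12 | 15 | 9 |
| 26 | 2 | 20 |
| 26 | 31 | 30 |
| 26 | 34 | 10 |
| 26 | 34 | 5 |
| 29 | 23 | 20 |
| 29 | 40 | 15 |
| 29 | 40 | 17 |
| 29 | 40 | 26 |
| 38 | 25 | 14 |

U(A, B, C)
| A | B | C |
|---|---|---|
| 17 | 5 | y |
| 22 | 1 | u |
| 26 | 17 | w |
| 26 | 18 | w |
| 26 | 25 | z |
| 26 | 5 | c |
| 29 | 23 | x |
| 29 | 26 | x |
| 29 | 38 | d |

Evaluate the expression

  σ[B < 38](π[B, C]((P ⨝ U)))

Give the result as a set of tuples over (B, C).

{(17, w), (18, w), (23, x), (25, z), (26, x), (5, c)}

Natural join on A: {(26, 2, 20, 17, w), (26, 2, 20, 18, w), (26, 2, 20, 25, z), (26, 2, 20, 5, c), (26, 31, 30, 17, w), (26, 31, 30, 18, w), (26, 31, 30, 25, z), (26, 31, 30, 5, c), (26, 34, 10, 17, w), (26, 34, 10, 18, w), (26, 34, 10, 25, z), (26, 34, 10, 5, c), (26, 34, 5, 17, w), (26, 34, 5, 18, w), (26, 34, 5, 25, z), (26, 34, 5, 5, c), (29, 23, 20, 23, x), (29, 23, 20, 26, x), (29, 23, 20, 38, d), (29, 40, 15, 23, x), (29, 40, 15, 26, x), (29, 40, 15, 38, d), (29, 40, 17, 23, x), (29, 40, 17, 26, x), (29, 40, 17, 38, d), (29, 40, 26, 23, x), (29, 40, 26, 26, x), (29, 40, 26, 38, d)}
π_{B, C} gives {(17, w), (18, w), (23, x), (25, z), (26, x), (38, d), (5, c)} (21 duplicate(s) eliminated).
Selection B < 38: {(17, w), (18, w), (23, x), (25, z), (26, x), (5, c)}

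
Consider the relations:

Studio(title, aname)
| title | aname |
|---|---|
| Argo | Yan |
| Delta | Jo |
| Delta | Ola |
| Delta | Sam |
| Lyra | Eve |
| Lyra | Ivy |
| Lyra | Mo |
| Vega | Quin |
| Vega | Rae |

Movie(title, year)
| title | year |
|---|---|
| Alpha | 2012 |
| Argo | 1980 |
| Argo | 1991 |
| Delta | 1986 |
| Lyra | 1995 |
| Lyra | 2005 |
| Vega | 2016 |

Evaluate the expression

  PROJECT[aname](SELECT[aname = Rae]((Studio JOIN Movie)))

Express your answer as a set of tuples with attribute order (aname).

{Rae}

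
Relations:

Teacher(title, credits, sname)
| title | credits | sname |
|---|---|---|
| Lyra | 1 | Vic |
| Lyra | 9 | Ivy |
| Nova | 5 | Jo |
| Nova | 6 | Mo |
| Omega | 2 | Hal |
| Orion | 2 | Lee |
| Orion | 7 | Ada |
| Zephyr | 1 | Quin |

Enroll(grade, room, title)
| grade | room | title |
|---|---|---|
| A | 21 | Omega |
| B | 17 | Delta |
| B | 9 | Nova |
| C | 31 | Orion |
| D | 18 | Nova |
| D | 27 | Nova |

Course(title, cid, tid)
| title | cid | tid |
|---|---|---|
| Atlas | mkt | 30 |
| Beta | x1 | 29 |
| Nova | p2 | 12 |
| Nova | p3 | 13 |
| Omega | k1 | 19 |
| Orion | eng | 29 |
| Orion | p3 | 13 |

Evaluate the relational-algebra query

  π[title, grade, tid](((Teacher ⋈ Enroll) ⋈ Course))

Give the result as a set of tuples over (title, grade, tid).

{(Nova, B, 12), (Nova, B, 13), (Nova, D, 12), (Nova, D, 13), (Omega, A, 19), (Orion, C, 13), (Orion, C, 29)}

Joining Teacher and Enroll on title yields {(Nova, 5, Jo, B, 9), (Nova, 5, Jo, D, 18), (Nova, 5, Jo, D, 27), (Nova, 6, Mo, B, 9), (Nova, 6, Mo, D, 18), (Nova, 6, Mo, D, 27), (Omega, 2, Hal, A, 21), (Orion, 2, Lee, C, 31), (Orion, 7, Ada, C, 31)}.
Joining (Teacher ⋈ Enroll) and Course on title yields {(Nova, 5, Jo, B, 9, p2, 12), (Nova, 5, Jo, B, 9, p3, 13), (Nova, 5, Jo, D, 18, p2, 12), (Nova, 5, Jo, D, 18, p3, 13), (Nova, 5, Jo, D, 27, p2, 12), (Nova, 5, Jo, D, 27, p3, 13), (Nova, 6, Mo, B, 9, p2, 12), (Nova, 6, Mo, B, 9, p3, 13), (Nova, 6, Mo, D, 18, p2, 12), (Nova, 6, Mo, D, 18, p3, 13), (Nova, 6, Mo, D, 27, p2, 12), (Nova, 6, Mo, D, 27, p3, 13), (Omega, 2, Hal, A, 21, k1, 19), (Orion, 2, Lee, C, 31, eng, 29), (Orion, 2, Lee, C, 31, p3, 13), (Orion, 7, Ada, C, 31, eng, 29), (Orion, 7, Ada, C, 31, p3, 13)}.
π[title, grade, tid]: project onto (title, grade, tid) (10 duplicate(s) eliminated) → {(Nova, B, 12), (Nova, B, 13), (Nova, D, 12), (Nova, D, 13), (Omega, A, 19), (Orion, C, 13), (Orion, C, 29)}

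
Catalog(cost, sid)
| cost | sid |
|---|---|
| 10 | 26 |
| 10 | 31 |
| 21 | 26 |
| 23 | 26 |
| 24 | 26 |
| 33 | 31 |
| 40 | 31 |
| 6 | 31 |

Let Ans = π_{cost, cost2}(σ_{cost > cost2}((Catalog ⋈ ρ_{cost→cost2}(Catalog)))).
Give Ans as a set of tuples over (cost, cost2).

ρ[cost→cost2]: schema becomes (cost2, sid); tuples unchanged.
Natural join on sid: {(10, 26, 10), (10, 26, 21), (10, 26, 23), (10, 26, 24), (10, 31, 10), (10, 31, 33), (10, 31, 40), (10, 31, 6), (21, 26, 10), (21, 26, 21), (21, 26, 23), (21, 26, 24), (23, 26, 10), (23, 26, 21), (23, 26, 23), (23, 26, 24), (24, 26, 10), (24, 26, 21), (24, 26, 23), (24, 26, 24), (33, 31, 10), (33, 31, 33), (33, 31, 40), (33, 31, 6), (40, 31, 10), (40, 31, 33), (40, 31, 40), (40, 31, 6), (6, 31, 10), (6, 31, 33), (6, 31, 40), (6, 31, 6)}
Apply σ_{cost > cost2}; surviving tuples: {(10, 31, 6), (21, 26, 10), (23, 26, 10), (23, 26, 21), (24, 26, 10), (24, 26, 21), (24, 26, 23), (33, 31, 10), (33, 31, 6), (40, 31, 10), (40, 31, 33), (40, 31, 6)}
π[cost, cost2]: project onto (cost, cost2) → {(10, 6), (21, 10), (23, 10), (23, 21), (24, 10), (24, 21), (24, 23), (33, 10), (33, 6), (40, 10), (40, 33), (40, 6)}

{(10, 6), (21, 10), (23, 10), (23, 21), (24, 10), (24, 21), (24, 23), (33, 10), (33, 6), (40, 10), (40, 33), (40, 6)}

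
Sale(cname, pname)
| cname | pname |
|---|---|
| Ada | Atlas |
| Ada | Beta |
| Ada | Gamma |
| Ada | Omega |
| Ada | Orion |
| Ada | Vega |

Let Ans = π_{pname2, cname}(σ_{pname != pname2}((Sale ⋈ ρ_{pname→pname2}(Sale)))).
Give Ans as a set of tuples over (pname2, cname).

{(Atlas, Ada), (Beta, Ada), (Gamma, Ada), (Omega, Ada), (Orion, Ada), (Vega, Ada)}

ρ[pname→pname2]: schema becomes (cname, pname2); tuples unchanged.
Natural join on cname: {(Ada, Atlas, Atlas), (Ada, Atlas, Beta), (Ada, Atlas, Gamma), (Ada, Atlas, Omega), (Ada, Atlas, Orion), (Ada, Atlas, Vega), (Ada, Beta, Atlas), (Ada, Beta, Beta), (Ada, Beta, Gamma), (Ada, Beta, Omega), (Ada, Beta, Orion), (Ada, Beta, Vega), (Ada, Gamma, Atlas), (Ada, Gamma, Beta), (Ada, Gamma, Gamma), (Ada, Gamma, Omega), (Ada, Gamma, Orion), (Ada, Gamma, Vega), (Ada, Omega, Atlas), (Ada, Omega, Beta), (Ada, Omega, Gamma), (Ada, Omega, Omega), (Ada, Omega, Orion), (Ada, Omega, Vega), (Ada, Orion, Atlas), (Ada, Orion, Beta), (Ada, Orion, Gamma), (Ada, Orion, Omega), (Ada, Orion, Orion), (Ada, Orion, Vega), (Ada, Vega, Atlas), (Ada, Vega, Beta), (Ada, Vega, Gamma), (Ada, Vega, Omega), (Ada, Vega, Orion), (Ada, Vega, Vega)}
Filtering on pname != pname2 leaves {(Ada, Atlas, Beta), (Ada, Atlas, Gamma), (Ada, Atlas, Omega), (Ada, Atlas, Orion), (Ada, Atlas, Vega), (Ada, Beta, Atlas), (Ada, Beta, Gamma), (Ada, Beta, Omega), (Ada, Beta, Orion), (Ada, Beta, Vega), (Ada, Gamma, Atlas), (Ada, Gamma, Beta), (Ada, Gamma, Omega), (Ada, Gamma, Orion), (Ada, Gamma, Vega), (Ada, Omega, Atlas), (Ada, Omega, Beta), (Ada, Omega, Gamma), (Ada, Omega, Orion), (Ada, Omega, Vega), (Ada, Orion, Atlas), (Ada, Orion, Beta), (Ada, Orion, Gamma), (Ada, Orion, Omega), (Ada, Orion, Vega), (Ada, Vega, Atlas), (Ada, Vega, Beta), (Ada, Vega, Gamma), (Ada, Vega, Omega), (Ada, Vega, Orion)}.
π[pname2, cname]: project onto (pname2, cname) (24 duplicate(s) eliminated) → {(Atlas, Ada), (Beta, Ada), (Gamma, Ada), (Omega, Ada), (Orion, Ada), (Vega, Ada)}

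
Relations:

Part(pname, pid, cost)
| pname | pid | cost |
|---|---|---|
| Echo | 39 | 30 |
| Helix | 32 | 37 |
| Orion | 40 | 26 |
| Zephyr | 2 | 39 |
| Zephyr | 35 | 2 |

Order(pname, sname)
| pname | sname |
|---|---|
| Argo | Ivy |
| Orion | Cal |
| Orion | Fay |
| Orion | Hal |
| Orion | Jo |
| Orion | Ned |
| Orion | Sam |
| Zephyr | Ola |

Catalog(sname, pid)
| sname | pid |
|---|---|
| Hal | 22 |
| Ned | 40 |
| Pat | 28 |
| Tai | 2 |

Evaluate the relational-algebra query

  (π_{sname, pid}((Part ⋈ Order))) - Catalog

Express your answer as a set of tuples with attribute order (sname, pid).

{(Cal, 40), (Fay, 40), (Hal, 40), (Jo, 40), (Ola, 2), (Ola, 35), (Sam, 40)}

Joining Part and Order on pname yields {(Orion, 40, 26, Cal), (Orion, 40, 26, Fay), (Orion, 40, 26, Hal), (Orion, 40, 26, Jo), (Orion, 40, 26, Ned), (Orion, 40, 26, Sam), (Zephyr, 2, 39, Ola), (Zephyr, 35, 2, Ola)}.
Projecting to sname, pid: {(Cal, 40), (Fay, 40), (Hal, 40), (Jo, 40), (Ned, 40), (Ola, 2), (Ola, 35), (Sam, 40)}
Set difference of the two operands is {(Cal, 40), (Fay, 40), (Hal, 40), (Jo, 40), (Ola, 2), (Ola, 35), (Sam, 40)}.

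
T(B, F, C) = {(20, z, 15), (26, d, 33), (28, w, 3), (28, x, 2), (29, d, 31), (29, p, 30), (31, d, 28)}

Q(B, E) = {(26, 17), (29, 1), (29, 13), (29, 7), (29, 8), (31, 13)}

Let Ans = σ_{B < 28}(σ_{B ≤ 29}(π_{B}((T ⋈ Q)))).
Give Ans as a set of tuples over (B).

{26}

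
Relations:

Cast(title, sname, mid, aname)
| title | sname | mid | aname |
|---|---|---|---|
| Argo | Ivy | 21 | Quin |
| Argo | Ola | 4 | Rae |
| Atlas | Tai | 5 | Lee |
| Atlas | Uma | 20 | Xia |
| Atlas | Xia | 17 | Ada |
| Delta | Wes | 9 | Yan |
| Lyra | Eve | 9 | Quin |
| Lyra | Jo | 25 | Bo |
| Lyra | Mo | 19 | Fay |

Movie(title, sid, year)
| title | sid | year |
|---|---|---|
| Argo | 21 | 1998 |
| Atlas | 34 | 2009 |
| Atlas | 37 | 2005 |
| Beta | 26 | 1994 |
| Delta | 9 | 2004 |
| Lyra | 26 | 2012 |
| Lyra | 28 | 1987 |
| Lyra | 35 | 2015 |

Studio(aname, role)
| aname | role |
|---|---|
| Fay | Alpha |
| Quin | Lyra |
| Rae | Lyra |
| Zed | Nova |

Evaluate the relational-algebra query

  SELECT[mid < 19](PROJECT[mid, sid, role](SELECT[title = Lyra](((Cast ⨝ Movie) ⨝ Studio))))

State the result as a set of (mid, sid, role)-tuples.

{(9, 26, Lyra), (9, 28, Lyra), (9, 35, Lyra)}

Cast ⋈ Movie (natural join on title): {(Argo, Ivy, 21, Quin, 21, 1998), (Argo, Ola, 4, Rae, 21, 1998), (Atlas, Tai, 5, Lee, 34, 2009), (Atlas, Tai, 5, Lee, 37, 2005), (Atlas, Uma, 20, Xia, 34, 2009), (Atlas, Uma, 20, Xia, 37, 2005), (Atlas, Xia, 17, Ada, 34, 2009), (Atlas, Xia, 17, Ada, 37, 2005), (Delta, Wes, 9, Yan, 9, 2004), (Lyra, Eve, 9, Quin, 26, 2012), (Lyra, Eve, 9, Quin, 28, 1987), (Lyra, Eve, 9, Quin, 35, 2015), (Lyra, Jo, 25, Bo, 26, 2012), (Lyra, Jo, 25, Bo, 28, 1987), (Lyra, Jo, 25, Bo, 35, 2015), (Lyra, Mo, 19, Fay, 26, 2012), (Lyra, Mo, 19, Fay, 28, 1987), (Lyra, Mo, 19, Fay, 35, 2015)}
(Cast ⨝ Movie) ⋈ Studio (natural join on aname): {(Argo, Ivy, 21, Quin, 21, 1998, Lyra), (Argo, Ola, 4, Rae, 21, 1998, Lyra), (Lyra, Eve, 9, Quin, 26, 2012, Lyra), (Lyra, Eve, 9, Quin, 28, 1987, Lyra), (Lyra, Eve, 9, Quin, 35, 2015, Lyra), (Lyra, Mo, 19, Fay, 26, 2012, Alpha), (Lyra, Mo, 19, Fay, 28, 1987, Alpha), (Lyra, Mo, 19, Fay, 35, 2015, Alpha)}
Apply σ_{title = Lyra}; surviving tuples: {(Lyra, Eve, 9, Quin, 26, 2012, Lyra), (Lyra, Eve, 9, Quin, 28, 1987, Lyra), (Lyra, Eve, 9, Quin, 35, 2015, Lyra), (Lyra, Mo, 19, Fay, 26, 2012, Alpha), (Lyra, Mo, 19, Fay, 28, 1987, Alpha), (Lyra, Mo, 19, Fay, 35, 2015, Alpha)}
Keep only column(s) mid, sid, role: {(19, 26, Alpha), (19, 28, Alpha), (19, 35, Alpha), (9, 26, Lyra), (9, 28, Lyra), (9, 35, Lyra)}
Apply σ_{mid < 19}; surviving tuples: {(9, 26, Lyra), (9, 28, Lyra), (9, 35, Lyra)}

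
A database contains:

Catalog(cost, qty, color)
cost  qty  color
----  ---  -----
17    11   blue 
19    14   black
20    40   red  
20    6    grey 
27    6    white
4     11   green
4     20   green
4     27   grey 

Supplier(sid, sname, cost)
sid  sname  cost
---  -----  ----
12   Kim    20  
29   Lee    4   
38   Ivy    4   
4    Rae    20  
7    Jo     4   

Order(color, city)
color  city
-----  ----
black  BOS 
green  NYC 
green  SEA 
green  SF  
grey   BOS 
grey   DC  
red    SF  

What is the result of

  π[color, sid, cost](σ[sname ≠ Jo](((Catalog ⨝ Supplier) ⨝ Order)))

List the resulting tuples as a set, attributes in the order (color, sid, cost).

{(green, 29, 4), (green, 38, 4), (grey, 12, 20), (grey, 29, 4), (grey, 38, 4), (grey, 4, 20), (red, 12, 20), (red, 4, 20)}

Catalog ⋈ Supplier (natural join on cost): {(20, 40, red, 12, Kim), (20, 40, red, 4, Rae), (20, 6, grey, 12, Kim), (20, 6, grey, 4, Rae), (4, 11, green, 29, Lee), (4, 11, green, 38, Ivy), (4, 11, green, 7, Jo), (4, 20, green, 29, Lee), (4, 20, green, 38, Ivy), (4, 20, green, 7, Jo), (4, 27, grey, 29, Lee), (4, 27, grey, 38, Ivy), (4, 27, grey, 7, Jo)}
(Catalog ⨝ Supplier) ⋈ Order (natural join on color): {(20, 40, red, 12, Kim, SF), (20, 40, red, 4, Rae, SF), (20, 6, grey, 12, Kim, BOS), (20, 6, grey, 12, Kim, DC), (20, 6, grey, 4, Rae, BOS), (20, 6, grey, 4, Rae, DC), (4, 11, green, 29, Lee, NYC), (4, 11, green, 29, Lee, SEA), (4, 11, green, 29, Lee, SF), (4, 11, green, 38, Ivy, NYC), (4, 11, green, 38, Ivy, SEA), (4, 11, green, 38, Ivy, SF), (4, 11, green, 7, Jo, NYC), (4, 11, green, 7, Jo, SEA), (4, 11, green, 7, Jo, SF), (4, 20, green, 29, Lee, NYC), (4, 20, green, 29, Lee, SEA), (4, 20, green, 29, Lee, SF), (4, 20, green, 38, Ivy, NYC), (4, 20, green, 38, Ivy, SEA), (4, 20, green, 38, Ivy, SF), (4, 20, green, 7, Jo, NYC), (4, 20, green, 7, Jo, SEA), (4, 20, green, 7, Jo, SF), (4, 27, grey, 29, Lee, BOS), (4, 27, grey, 29, Lee, DC), (4, 27, grey, 38, Ivy, BOS), (4, 27, grey, 38, Ivy, DC), (4, 27, grey, 7, Jo, BOS), (4, 27, grey, 7, Jo, DC)}
σ[sname ≠ Jo]: keep tuples satisfying sname ≠ Jo → {(20, 40, red, 12, Kim, SF), (20, 40, red, 4, Rae, SF), (20, 6, grey, 12, Kim, BOS), (20, 6, grey, 12, Kim, DC), (20, 6, grey, 4, Rae, BOS), (20, 6, grey, 4, Rae, DC), (4, 11, green, 29, Lee, NYC), (4, 11, green, 29, Lee, SEA), (4, 11, green, 29, Lee, SF), (4, 11, green, 38, Ivy, NYC), (4, 11, green, 38, Ivy, SEA), (4, 11, green, 38, Ivy, SF), (4, 20, green, 29, Lee, NYC), (4, 20, green, 29, Lee, SEA), (4, 20, green, 29, Lee, SF), (4, 20, green, 38, Ivy, NYC), (4, 20, green, 38, Ivy, SEA), (4, 20, green, 38, Ivy, SF), (4, 27, grey, 29, Lee, BOS), (4, 27, grey, 29, Lee, DC), (4, 27, grey, 38, Ivy, BOS), (4, 27, grey, 38, Ivy, DC)}
Keep only column(s) color, sid, cost (14 duplicate(s) eliminated): {(green, 29, 4), (green, 38, 4), (grey, 12, 20), (grey, 29, 4), (grey, 38, 4), (grey, 4, 20), (red, 12, 20), (red, 4, 20)}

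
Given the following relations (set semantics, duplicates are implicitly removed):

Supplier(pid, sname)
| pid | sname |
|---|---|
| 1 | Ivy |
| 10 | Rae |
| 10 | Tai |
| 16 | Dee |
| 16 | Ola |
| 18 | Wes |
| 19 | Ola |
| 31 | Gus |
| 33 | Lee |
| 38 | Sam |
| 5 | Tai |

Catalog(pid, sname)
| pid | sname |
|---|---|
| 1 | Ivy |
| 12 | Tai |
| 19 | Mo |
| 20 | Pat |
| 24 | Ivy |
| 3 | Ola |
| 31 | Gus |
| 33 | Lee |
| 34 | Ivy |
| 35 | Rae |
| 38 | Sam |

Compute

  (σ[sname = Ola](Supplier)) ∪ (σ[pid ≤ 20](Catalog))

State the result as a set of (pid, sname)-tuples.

{(1, Ivy), (12, Tai), (16, Ola), (19, Mo), (19, Ola), (20, Pat), (3, Ola)}

Apply σ_{sname = Ola}; surviving tuples: {(16, Ola), (19, Ola)}
Apply σ_{pid ≤ 20}; surviving tuples: {(1, Ivy), (12, Tai), (19, Mo), (20, Pat), (3, Ola)}
Set union of the two operands is {(1, Ivy), (12, Tai), (16, Ola), (19, Mo), (19, Ola), (20, Pat), (3, Ola)}.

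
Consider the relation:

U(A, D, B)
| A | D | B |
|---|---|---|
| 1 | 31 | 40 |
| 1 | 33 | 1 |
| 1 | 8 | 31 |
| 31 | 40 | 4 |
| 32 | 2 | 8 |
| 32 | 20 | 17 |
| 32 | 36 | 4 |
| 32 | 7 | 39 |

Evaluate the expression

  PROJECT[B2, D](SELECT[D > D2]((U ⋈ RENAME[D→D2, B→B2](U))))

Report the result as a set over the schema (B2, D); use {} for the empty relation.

{(17, 36), (31, 31), (31, 33), (39, 20), (39, 36), (40, 33), (8, 20), (8, 36), (8, 7)}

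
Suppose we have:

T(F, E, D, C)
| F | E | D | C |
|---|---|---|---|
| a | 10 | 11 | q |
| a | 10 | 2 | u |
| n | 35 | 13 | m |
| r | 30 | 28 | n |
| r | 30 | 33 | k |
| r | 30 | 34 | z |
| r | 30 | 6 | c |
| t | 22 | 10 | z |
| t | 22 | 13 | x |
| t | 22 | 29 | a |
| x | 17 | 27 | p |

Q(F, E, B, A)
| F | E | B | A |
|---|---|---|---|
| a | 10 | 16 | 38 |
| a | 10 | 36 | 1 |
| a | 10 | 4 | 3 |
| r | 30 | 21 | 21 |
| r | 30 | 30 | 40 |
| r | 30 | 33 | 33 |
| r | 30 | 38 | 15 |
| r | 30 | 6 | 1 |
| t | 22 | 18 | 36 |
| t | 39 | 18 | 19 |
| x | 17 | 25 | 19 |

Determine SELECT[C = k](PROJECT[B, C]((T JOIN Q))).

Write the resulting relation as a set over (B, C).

Joining T and Q on F, E yields {(a, 10, 11, q, 16, 38), (a, 10, 11, q, 36, 1), (a, 10, 11, q, 4, 3), (a, 10, 2, u, 16, 38), (a, 10, 2, u, 36, 1), (a, 10, 2, u, 4, 3), (r, 30, 28, n, 21, 21), (r, 30, 28, n, 30, 40), (r, 30, 28, n, 33, 33), (r, 30, 28, n, 38, 15), (r, 30, 28, n, 6, 1), (r, 30, 33, k, 21, 21), (r, 30, 33, k, 30, 40), (r, 30, 33, k, 33, 33), (r, 30, 33, k, 38, 15), (r, 30, 33, k, 6, 1), (r, 30, 34, z, 21, 21), (r, 30, 34, z, 30, 40), (r, 30, 34, z, 33, 33), (r, 30, 34, z, 38, 15), (r, 30, 34, z, 6, 1), (r, 30, 6, c, 21, 21), (r, 30, 6, c, 30, 40), (r, 30, 6, c, 33, 33), (r, 30, 6, c, 38, 15), (r, 30, 6, c, 6, 1), (t, 22, 10, z, 18, 36), (t, 22, 13, x, 18, 36), (t, 22, 29, a, 18, 36), (x, 17, 27, p, 25, 19)}.
π[B, C]: project onto (B, C) → {(16, q), (16, u), (18, a), (18, x), (18, z), (21, c), (21, k), (21, n), (21, z), (25, p), (30, c), (30, k), (30, n), (30, z), (33, c), (33, k), (33, n), (33, z), (36, q), (36, u), (38, c), (38, k), (38, n), (38, z), (4, q), (4, u), (6, c), (6, k), (6, n), (6, z)}
Selection C = k: {(21, k), (30, k), (33, k), (38, k), (6, k)}

{(21, k), (30, k), (33, k), (38, k), (6, k)}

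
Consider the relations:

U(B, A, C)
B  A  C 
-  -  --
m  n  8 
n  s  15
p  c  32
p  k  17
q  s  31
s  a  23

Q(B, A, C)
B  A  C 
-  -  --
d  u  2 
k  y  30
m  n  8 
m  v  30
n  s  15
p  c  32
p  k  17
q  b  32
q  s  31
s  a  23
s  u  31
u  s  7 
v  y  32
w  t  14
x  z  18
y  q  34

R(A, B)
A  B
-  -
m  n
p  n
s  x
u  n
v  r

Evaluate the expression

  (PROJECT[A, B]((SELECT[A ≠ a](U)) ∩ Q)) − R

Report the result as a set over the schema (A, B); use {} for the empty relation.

Filtering on A ≠ a leaves {(m, n, 8), (n, s, 15), (p, c, 32), (p, k, 17), (q, s, 31)}.
Set intersection of the two operands is {(m, n, 8), (n, s, 15), (p, c, 32), (p, k, 17), (q, s, 31)}.
Keep only column(s) A, B: {(c, p), (k, p), (n, m), (s, n), (s, q)}
Set difference of the two operands is {(c, p), (k, p), (n, m), (s, n), (s, q)}.

{(c, p), (k, p), (n, m), (s, n), (s, q)}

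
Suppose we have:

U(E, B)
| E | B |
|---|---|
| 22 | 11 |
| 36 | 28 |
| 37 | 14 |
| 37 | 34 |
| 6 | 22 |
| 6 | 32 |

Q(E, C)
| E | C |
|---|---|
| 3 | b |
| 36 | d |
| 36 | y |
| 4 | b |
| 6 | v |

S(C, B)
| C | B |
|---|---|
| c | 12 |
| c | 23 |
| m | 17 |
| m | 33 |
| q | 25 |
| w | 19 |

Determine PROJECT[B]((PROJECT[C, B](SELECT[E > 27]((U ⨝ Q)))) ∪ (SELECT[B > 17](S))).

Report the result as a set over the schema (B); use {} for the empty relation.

{19, 23, 25, 28, 33}

Natural join on E: {(36, 28, d), (36, 28, y), (6, 22, v), (6, 32, v)}
Filtering on E > 27 leaves {(36, 28, d), (36, 28, y)}.
π_{C, B} gives {(d, 28), (y, 28)}.
Filtering on B > 17 leaves {(c, 23), (m, 33), (q, 25), (w, 19)}.
Union: {(d, 28), (y, 28)} with {(c, 23), (m, 33), (q, 25), (w, 19)} → {(c, 23), (d, 28), (m, 33), (q, 25), (w, 19), (y, 28)}
π_{B} gives {19, 23, 25, 28, 33} (1 duplicate(s) eliminated).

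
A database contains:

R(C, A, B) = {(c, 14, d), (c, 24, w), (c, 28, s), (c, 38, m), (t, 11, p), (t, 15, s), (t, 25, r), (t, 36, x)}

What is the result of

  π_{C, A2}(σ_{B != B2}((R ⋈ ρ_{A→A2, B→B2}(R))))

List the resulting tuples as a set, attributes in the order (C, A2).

{(c, 14), (c, 24), (c, 28), (c, 38), (t, 11), (t, 15), (t, 25), (t, 36)}

ρ[A→A2, B→B2]: schema becomes (C, A2, B2); tuples unchanged.
Joining R and ρ_{A→A2, B→B2}(R) on C yields {(c, 14, d, 14, d), (c, 14, d, 24, w), (c, 14, d, 28, s), (c, 14, d, 38, m), (c, 24, w, 14, d), (c, 24, w, 24, w), (c, 24, w, 28, s), (c, 24, w, 38, m), (c, 28, s, 14, d), (c, 28, s, 24, w), (c, 28, s, 28, s), (c, 28, s, 38, m), (c, 38, m, 14, d), (c, 38, m, 24, w), (c, 38, m, 28, s), (c, 38, m, 38, m), (t, 11, p, 11, p), (t, 11, p, 15, s), (t, 11, p, 25, r), (t, 11, p, 36, x), (t, 15, s, 11, p), (t, 15, s, 15, s), (t, 15, s, 25, r), (t, 15, s, 36, x), (t, 25, r, 11, p), (t, 25, r, 15, s), (t, 25, r, 25, r), (t, 25, r, 36, x), (t, 36, x, 11, p), (t, 36, x, 15, s), (t, 36, x, 25, r), (t, 36, x, 36, x)}.
Filtering on B != B2 leaves {(c, 14, d, 24, w), (c, 14, d, 28, s), (c, 14, d, 38, m), (c, 24, w, 14, d), (c, 24, w, 28, s), (c, 24, w, 38, m), (c, 28, s, 14, d), (c, 28, s, 24, w), (c, 28, s, 38, m), (c, 38, m, 14, d), (c, 38, m, 24, w), (c, 38, m, 28, s), (t, 11, p, 15, s), (t, 11, p, 25, r), (t, 11, p, 36, x), (t, 15, s, 11, p), (t, 15, s, 25, r), (t, 15, s, 36, x), (t, 25, r, 11, p), (t, 25, r, 15, s), (t, 25, r, 36, x), (t, 36, x, 11, p), (t, 36, x, 15, s), (t, 36, x, 25, r)}.
Keep only column(s) C, A2 (16 duplicate(s) eliminated): {(c, 14), (c, 24), (c, 28), (c, 38), (t, 11), (t, 15), (t, 25), (t, 36)}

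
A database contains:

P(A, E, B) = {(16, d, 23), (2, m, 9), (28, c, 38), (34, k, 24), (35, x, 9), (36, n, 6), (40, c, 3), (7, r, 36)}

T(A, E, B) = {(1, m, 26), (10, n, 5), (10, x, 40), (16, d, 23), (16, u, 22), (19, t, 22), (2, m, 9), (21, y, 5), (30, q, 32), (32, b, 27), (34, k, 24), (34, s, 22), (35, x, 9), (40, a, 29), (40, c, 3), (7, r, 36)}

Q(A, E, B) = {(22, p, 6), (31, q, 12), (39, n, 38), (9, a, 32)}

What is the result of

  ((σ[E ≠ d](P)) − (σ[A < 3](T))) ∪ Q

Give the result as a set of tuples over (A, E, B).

Apply σ_{E ≠ d}; surviving tuples: {(2, m, 9), (28, c, 38), (34, k, 24), (35, x, 9), (36, n, 6), (40, c, 3), (7, r, 36)}
Apply σ_{A < 3}; surviving tuples: {(1, m, 26), (2, m, 9)}
Difference: {(2, m, 9), (28, c, 38), (34, k, 24), (35, x, 9), (36, n, 6), (40, c, 3), (7, r, 36)} with {(1, m, 26), (2, m, 9)} → {(28, c, 38), (34, k, 24), (35, x, 9), (36, n, 6), (40, c, 3), (7, r, 36)}
Union: {(28, c, 38), (34, k, 24), (35, x, 9), (36, n, 6), (40, c, 3), (7, r, 36)} with {(22, p, 6), (31, q, 12), (39, n, 38), (9, a, 32)} → {(22, p, 6), (28, c, 38), (31, q, 12), (34, k, 24), (35, x, 9), (36, n, 6), (39, n, 38), (40, c, 3), (7, r, 36), (9, a, 32)}

{(22, p, 6), (28, c, 38), (31, q, 12), (34, k, 24), (35, x, 9), (36, n, 6), (39, n, 38), (40, c, 3), (7, r, 36), (9, a, 32)}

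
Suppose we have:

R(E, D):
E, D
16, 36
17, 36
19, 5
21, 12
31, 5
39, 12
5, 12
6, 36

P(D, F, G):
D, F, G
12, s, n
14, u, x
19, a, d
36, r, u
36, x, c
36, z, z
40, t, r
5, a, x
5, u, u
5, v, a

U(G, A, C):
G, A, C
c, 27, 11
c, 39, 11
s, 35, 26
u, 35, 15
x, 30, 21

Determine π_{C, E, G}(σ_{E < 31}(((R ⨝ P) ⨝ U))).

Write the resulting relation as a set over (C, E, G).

{(11, 16, c), (11, 17, c), (11, 6, c), (15, 16, u), (15, 17, u), (15, 19, u), (15, 6, u), (21, 19, x)}

Joining R and P on D yields {(16, 36, r, u), (16, 36, x, c), (16, 36, z, z), (17, 36, r, u), (17, 36, x, c), (17, 36, z, z), (19, 5, a, x), (19, 5, u, u), (19, 5, v, a), (21, 12, s, n), (31, 5, a, x), (31, 5, u, u), (31, 5, v, a), (39, 12, s, n), (5, 12, s, n), (6, 36, r, u), (6, 36, x, c), (6, 36, z, z)}.
Joining (R ⨝ P) and U on G yields {(16, 36, r, u, 35, 15), (16, 36, x, c, 27, 11), (16, 36, x, c, 39, 11), (17, 36, r, u, 35, 15), (17, 36, x, c, 27, 11), (17, 36, x, c, 39, 11), (19, 5, a, x, 30, 21), (19, 5, u, u, 35, 15), (31, 5, a, x, 30, 21), (31, 5, u, u, 35, 15), (6, 36, r, u, 35, 15), (6, 36, x, c, 27, 11), (6, 36, x, c, 39, 11)}.
Filtering on E < 31 leaves {(16, 36, r, u, 35, 15), (16, 36, x, c, 27, 11), (16, 36, x, c, 39, 11), (17, 36, r, u, 35, 15), (17, 36, x, c, 27, 11), (17, 36, x, c, 39, 11), (19, 5, a, x, 30, 21), (19, 5, u, u, 35, 15), (6, 36, r, u, 35, 15), (6, 36, x, c, 27, 11), (6, 36, x, c, 39, 11)}.
π[C, E, G]: project onto (C, E, G) (3 duplicate(s) eliminated) → {(11, 16, c), (11, 17, c), (11, 6, c), (15, 16, u), (15, 17, u), (15, 19, u), (15, 6, u), (21, 19, x)}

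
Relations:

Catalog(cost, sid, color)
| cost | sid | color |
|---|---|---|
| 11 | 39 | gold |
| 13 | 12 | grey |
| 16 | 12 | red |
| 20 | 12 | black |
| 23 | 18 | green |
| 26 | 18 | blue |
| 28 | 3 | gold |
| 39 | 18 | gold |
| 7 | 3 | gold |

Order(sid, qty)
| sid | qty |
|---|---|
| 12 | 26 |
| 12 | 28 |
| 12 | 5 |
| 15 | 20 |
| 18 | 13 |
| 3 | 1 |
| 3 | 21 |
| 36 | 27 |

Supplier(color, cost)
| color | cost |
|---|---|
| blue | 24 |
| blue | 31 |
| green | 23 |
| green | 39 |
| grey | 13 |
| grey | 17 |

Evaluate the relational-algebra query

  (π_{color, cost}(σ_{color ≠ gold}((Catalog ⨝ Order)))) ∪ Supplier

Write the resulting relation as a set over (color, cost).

Joining Catalog and Order on sid yields {(13, 12, grey, 26), (13, 12, grey, 28), (13, 12, grey, 5), (16, 12, red, 26), (16, 12, red, 28), (16, 12, red, 5), (20, 12, black, 26), (20, 12, black, 28), (20, 12, black, 5), (23, 18, green, 13), (26, 18, blue, 13), (28, 3, gold, 1), (28, 3, gold, 21), (39, 18, gold, 13), (7, 3, gold, 1), (7, 3, gold, 21)}.
σ[color ≠ gold]: keep tuples satisfying color ≠ gold → {(13, 12, grey, 26), (13, 12, grey, 28), (13, 12, grey, 5), (16, 12, red, 26), (16, 12, red, 28), (16, 12, red, 5), (20, 12, black, 26), (20, 12, black, 28), (20, 12, black, 5), (23, 18, green, 13), (26, 18, blue, 13)}
Projecting to color, cost (6 duplicate(s) eliminated): {(black, 20), (blue, 26), (green, 23), (grey, 13), (red, 16)}
Set union of the two operands is {(black, 20), (blue, 24), (blue, 26), (blue, 31), (green, 23), (green, 39), (grey, 13), (grey, 17), (red, 16)}.

{(black, 20), (blue, 24), (blue, 26), (blue, 31), (green, 23), (green, 39), (grey, 13), (grey, 17), (red, 16)}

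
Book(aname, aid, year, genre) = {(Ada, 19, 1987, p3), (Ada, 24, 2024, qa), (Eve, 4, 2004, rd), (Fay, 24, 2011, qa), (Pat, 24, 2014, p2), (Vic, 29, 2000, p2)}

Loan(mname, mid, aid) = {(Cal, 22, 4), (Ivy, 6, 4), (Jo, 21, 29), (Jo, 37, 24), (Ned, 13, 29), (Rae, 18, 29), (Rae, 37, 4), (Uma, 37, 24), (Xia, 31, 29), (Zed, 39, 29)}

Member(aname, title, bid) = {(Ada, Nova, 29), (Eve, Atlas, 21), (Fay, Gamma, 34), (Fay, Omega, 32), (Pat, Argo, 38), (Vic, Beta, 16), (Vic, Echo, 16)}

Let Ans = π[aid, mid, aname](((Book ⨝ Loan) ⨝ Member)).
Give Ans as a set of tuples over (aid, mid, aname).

Book ⋈ Loan (natural join on aid): {(Ada, 24, 2024, qa, Jo, 37), (Ada, 24, 2024, qa, Uma, 37), (Eve, 4, 2004, rd, Cal, 22), (Eve, 4, 2004, rd, Ivy, 6), (Eve, 4, 2004, rd, Rae, 37), (Fay, 24, 2011, qa, Jo, 37), (Fay, 24, 2011, qa, Uma, 37), (Pat, 24, 2014, p2, Jo, 37), (Pat, 24, 2014, p2, Uma, 37), (Vic, 29, 2000, p2, Jo, 21), (Vic, 29, 2000, p2, Ned, 13), (Vic, 29, 2000, p2, Rae, 18), (Vic, 29, 2000, p2, Xia, 31), (Vic, 29, 2000, p2, Zed, 39)}
(Book ⨝ Loan) ⋈ Member (natural join on aname): {(Ada, 24, 2024, qa, Jo, 37, Nova, 29), (Ada, 24, 2024, qa, Uma, 37, Nova, 29), (Eve, 4, 2004, rd, Cal, 22, Atlas, 21), (Eve, 4, 2004, rd, Ivy, 6, Atlas, 21), (Eve, 4, 2004, rd, Rae, 37, Atlas, 21), (Fay, 24, 2011, qa, Jo, 37, Gamma, 34), (Fay, 24, 2011, qa, Jo, 37, Omega, 32), (Fay, 24, 2011, qa, Uma, 37, Gamma, 34), (Fay, 24, 2011, qa, Uma, 37, Omega, 32), (Pat, 24, 2014, p2, Jo, 37, Argo, 38), (Pat, 24, 2014, p2, Uma, 37, Argo, 38), (Vic, 29, 2000, p2, Jo, 21, Beta, 16), (Vic, 29, 2000, p2, Jo, 21, Echo, 16), (Vic, 29, 2000, p2, Ned, 13, Beta, 16), (Vic, 29, 2000, p2, Ned, 13, Echo, 16), (Vic, 29, 2000, p2, Rae, 18, Beta, 16), (Vic, 29, 2000, p2, Rae, 18, Echo, 16), (Vic, 29, 2000, p2, Xia, 31, Beta, 16), (Vic, 29, 2000, p2, Xia, 31, Echo, 16), (Vic, 29, 2000, p2, Zed, 39, Beta, 16), (Vic, 29, 2000, p2, Zed, 39, Echo, 16)}
Keep only column(s) aid, mid, aname (10 duplicate(s) eliminated): {(24, 37, Ada), (24, 37, Fay), (24, 37, Pat), (29, 13, Vic), (29, 18, Vic), (29, 21, Vic), (29, 31, Vic), (29, 39, Vic), (4, 22, Eve), (4, 37, Eve), (4, 6, Eve)}

{(24, 37, Ada), (24, 37, Fay), (24, 37, Pat), (29, 13, Vic), (29, 18, Vic), (29, 21, Vic), (29, 31, Vic), (29, 39, Vic), (4, 22, Eve), (4, 37, Eve), (4, 6, Eve)}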